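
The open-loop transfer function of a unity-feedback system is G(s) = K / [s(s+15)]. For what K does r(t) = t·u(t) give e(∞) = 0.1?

System type = 1 (one pole at s=0).
K_v = lim_{s→0} s·G(s) = K / (15) = (1/15)·K.
e_ss = 1/K_v = 0.1 ⇒ K_v = 10 ⇒ K = 10/(1/15) = 150.

150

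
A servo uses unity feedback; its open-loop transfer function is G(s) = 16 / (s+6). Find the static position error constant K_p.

8/3

G(s) has no factors of s in the denominator, so the system is type 0.
K_p = lim_{s→0} G(s) = 16 / (6) = 8/3.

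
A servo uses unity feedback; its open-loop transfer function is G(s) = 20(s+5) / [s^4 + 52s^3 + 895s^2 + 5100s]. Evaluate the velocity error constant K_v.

The denominator has no term below 5100s — 1 pole at s=0, type 1.
K_v = lim_{s→0} s·G(s) = 20·5 / 5100 = 1/51.

1/51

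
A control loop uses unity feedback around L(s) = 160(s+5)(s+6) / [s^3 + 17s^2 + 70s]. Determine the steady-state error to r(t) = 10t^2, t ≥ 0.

The denominator has no term below 70s — 1 pole at s=0, type 1.
K_a = lim_{s→0} s^2·L(s) = 0; the steady-state error to this parabolic input grows without bound.

infinity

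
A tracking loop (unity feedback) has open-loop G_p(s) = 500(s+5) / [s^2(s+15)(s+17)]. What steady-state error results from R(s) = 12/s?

0

G_p(s) has two factors of s in the denominator, so the system is type 2.
K_p = ∞ for a type-2 system; e_ss to a step is zero.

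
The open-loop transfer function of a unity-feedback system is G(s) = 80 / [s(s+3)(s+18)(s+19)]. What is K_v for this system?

40/513

System type = 1 (one pole at s=0).
K_v = lim_{s→0} s·G(s) = 80 / (3·18·19) = 40/513.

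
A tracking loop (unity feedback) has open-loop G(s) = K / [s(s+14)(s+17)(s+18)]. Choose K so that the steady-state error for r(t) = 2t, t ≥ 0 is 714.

One free integrator in G(s): this is a type 1 system.
K_v = lim_{s→0} s·G(s) = K / (14·17·18) = (1/4284)·K.
e_ss = 2/K_v = 714 ⇒ K_v = 1/357 ⇒ K = (1/357)/(1/4284) = 12.

12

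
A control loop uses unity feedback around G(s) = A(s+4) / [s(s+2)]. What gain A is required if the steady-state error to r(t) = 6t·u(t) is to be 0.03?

100

G(s) has one factor of s in the denominator, so the system is type 1.
K_v = lim_{s→0} s·G(s) = A·4 / (2) = 2·A.
e_ss = 6/K_v = 0.03 ⇒ K_v = 200 ⇒ A = 200/2 = 100.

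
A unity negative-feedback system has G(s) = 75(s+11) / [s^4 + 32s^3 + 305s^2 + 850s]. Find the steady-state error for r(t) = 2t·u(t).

Lowest-order denominator term is 850s, so the open loop has 1 pole at the origin → type 1 system.
K_v = lim_{s→0} s·G(s) = 75·11 / 850 = 33/34.
e_ss = 2/K_v = 2/(33/34) = 68/33.

68/33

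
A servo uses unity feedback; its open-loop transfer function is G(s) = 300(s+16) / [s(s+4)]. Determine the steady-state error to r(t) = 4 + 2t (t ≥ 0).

G(s) has one factor of s in the denominator, so the system is type 1. By superposition:
  • 4: tracked with zero error.
  • 2t: e_ss = 2/K_v with K_v=1200 → 1/600.
Total e_ss = 1/600.

1/600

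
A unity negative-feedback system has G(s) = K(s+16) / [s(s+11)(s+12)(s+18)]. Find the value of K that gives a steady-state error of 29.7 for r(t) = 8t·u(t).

System type = 1 (one pole at s=0).
K_v = lim_{s→0} s·G(s) = K·16 / (11·12·18) = (2/297)·K.
e_ss = 8/K_v = 29.7 ⇒ K_v = 80/297 ⇒ K = (80/297)/(2/297) = 40.

40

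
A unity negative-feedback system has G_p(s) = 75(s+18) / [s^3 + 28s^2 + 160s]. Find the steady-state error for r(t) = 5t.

16/27

Factoring s from the denominator leaves a polynomial with constant term 160, so the system is type 1.
K_v = lim_{s→0} s·G_p(s) = 75·18 / 160 = 8.4375.
e_ss = 5/K_v = 5/8.4375 = 16/27.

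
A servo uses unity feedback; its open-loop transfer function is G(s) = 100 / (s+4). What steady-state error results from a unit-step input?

G(s) has no factors of s in the denominator, so the system is type 0.
K_p = lim_{s→0} G(s) = 100 / (4) = 25.
e_ss = 1/(1 + K_p) = 1/26.

1/26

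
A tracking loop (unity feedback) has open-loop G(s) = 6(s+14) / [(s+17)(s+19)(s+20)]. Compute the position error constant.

No free integrators in G(s): this is a type 0 system.
K_p = lim_{s→0} G(s) = 6·14 / (17·19·20) = 21/1615.

21/1615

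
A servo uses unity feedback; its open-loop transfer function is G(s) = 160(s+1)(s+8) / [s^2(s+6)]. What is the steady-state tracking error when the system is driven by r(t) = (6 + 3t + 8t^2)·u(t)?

0.075

Two free integrators in G(s): this is a type 2 system. Treating each term separately:
  • 6: tracked with zero error.
  • 3t: tracked with zero error.
  • 8t^2: e_ss = 16/K_a with K_a=640/3 → 0.075.
Total e_ss = 0.075.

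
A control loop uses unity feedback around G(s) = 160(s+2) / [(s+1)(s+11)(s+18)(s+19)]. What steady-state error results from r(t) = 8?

15048/2041

G(s) has no factors of s in the denominator, so the system is type 0.
K_p = lim_{s→0} G(s) = 160·2 / (1·11·18·19) = 160/1881.
e_ss = 8/(1 + K_p) = 8/(2041/1881) = 15048/2041.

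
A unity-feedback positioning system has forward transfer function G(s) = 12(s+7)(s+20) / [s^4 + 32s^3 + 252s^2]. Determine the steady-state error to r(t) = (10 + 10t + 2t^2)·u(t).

Lowest-order denominator term is 252s^2, so the open loop has 2 poles at the origin → type 2 system. By superposition:
  • 10: tracked with zero error.
  • 10t: tracked with zero error.
  • 2t^2: e_ss = 4/K_a with K_a=20/3 → 0.6.
Total e_ss = 0.6.

0.6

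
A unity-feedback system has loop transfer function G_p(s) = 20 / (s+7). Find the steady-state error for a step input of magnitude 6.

System type = 0 (no poles at s=0).
K_p = lim_{s→0} G_p(s) = 20 / (7) = 20/7.
e_ss = 6/(1 + K_p) = 6/(27/7) = 14/9.

14/9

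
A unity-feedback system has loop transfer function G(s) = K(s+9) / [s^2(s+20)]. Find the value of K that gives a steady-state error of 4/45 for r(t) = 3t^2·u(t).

150

System type = 2 (two poles at s=0).
K_a = lim_{s→0} s^2·G(s) = K·9 / (20) = 0.45·K.
e_ss = 6/K_a = 4/45 ⇒ K_a = 67.5 ⇒ K = 67.5/0.45 = 150.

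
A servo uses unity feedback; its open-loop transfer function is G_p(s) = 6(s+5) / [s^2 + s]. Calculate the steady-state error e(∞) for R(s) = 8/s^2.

4/15

Lowest-order denominator term is s, so the open loop has 1 pole at the origin → type 1 system.
K_v = lim_{s→0} s·G_p(s) = 6·5 / 1 = 30.
e_ss = 8/K_v = 8/30 = 4/15.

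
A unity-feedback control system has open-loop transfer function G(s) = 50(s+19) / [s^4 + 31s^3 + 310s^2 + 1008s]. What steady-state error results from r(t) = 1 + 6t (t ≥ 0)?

3024/475

Lowest-order denominator term is 1008s, so the open loop has 1 pole at the origin → type 1 system. Taking each input component in turn:
  • 1: tracked with zero error.
  • 6t: e_ss = 6/K_v with K_v=475/504 → 3024/475.
Total e_ss = 3024/475.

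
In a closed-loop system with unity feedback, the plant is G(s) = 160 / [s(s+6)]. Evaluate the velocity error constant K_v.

80/3

System type = 1 (one pole at s=0).
K_v = lim_{s→0} s·G(s) = 160 / (6) = 80/3.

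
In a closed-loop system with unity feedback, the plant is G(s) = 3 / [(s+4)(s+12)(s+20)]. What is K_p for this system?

No free integrators in G(s): this is a type 0 system.
K_p = lim_{s→0} G(s) = 3 / (4·12·20) = 1/320.

1/320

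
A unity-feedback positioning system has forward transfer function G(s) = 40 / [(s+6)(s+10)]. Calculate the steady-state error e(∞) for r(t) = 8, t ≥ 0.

4.8

System type = 0 (no poles at s=0).
K_p = lim_{s→0} G(s) = 40 / (6·10) = 2/3.
e_ss = 8/(1 + K_p) = 8/(5/3) = 4.8.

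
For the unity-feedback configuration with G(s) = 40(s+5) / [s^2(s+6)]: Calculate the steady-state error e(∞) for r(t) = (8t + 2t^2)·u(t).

System type = 2 (two poles at s=0). By superposition:
  • 8t: tracked with zero error.
  • 2t^2: e_ss = 4/K_a with K_a=100/3 → 0.12.
Total e_ss = 0.12.

0.12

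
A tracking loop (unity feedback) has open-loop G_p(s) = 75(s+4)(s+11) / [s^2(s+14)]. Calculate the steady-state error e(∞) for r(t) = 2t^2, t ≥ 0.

System type = 2 (two poles at s=0).
K_a = lim_{s→0} s^2·G_p(s) = 75·4·11 / (14) = 1650/7.
r(t) = 2t^2 gives R(s) = 4/s^3.
e_ss = 4/K_a = 4/(1650/7) = 14/825.

14/825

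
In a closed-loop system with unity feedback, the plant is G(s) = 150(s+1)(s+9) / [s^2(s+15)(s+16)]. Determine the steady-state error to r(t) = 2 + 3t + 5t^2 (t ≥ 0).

The open loop has two poles at the origin → type 2 system. By superposition:
  • 2: tracked with zero error.
  • 3t: tracked with zero error.
  • 5t^2: e_ss = 10/K_a with K_a=5.625 → 16/9.
Total e_ss = 16/9.

16/9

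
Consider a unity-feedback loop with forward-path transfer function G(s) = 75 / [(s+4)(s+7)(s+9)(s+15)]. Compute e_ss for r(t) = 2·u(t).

The open loop has no poles at the origin → type 0 system.
K_p = lim_{s→0} G(s) = 75 / (4·7·9·15) = 5/252.
e_ss = 2/(1 + K_p) = 2/(257/252) = 504/257.

504/257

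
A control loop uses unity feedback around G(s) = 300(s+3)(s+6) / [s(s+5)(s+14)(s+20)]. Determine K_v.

27/7

G(s) has one factor of s in the denominator, so the system is type 1.
K_v = lim_{s→0} s·G(s) = 300·3·6 / (5·14·20) = 27/7.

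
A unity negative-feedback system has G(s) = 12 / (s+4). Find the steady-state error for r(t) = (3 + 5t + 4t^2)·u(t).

No free integrators in G(s): this is a type 0 system. By superposition:
  • 3: e_ss = 3/(1+K_p) with K_p=3 → 0.75.
  • 5t: a type-0 system cannot track it, e_ss → ∞.
  • 4t^2: a type-0 system cannot track it, e_ss → ∞.
The unbounded component dominates.

infinity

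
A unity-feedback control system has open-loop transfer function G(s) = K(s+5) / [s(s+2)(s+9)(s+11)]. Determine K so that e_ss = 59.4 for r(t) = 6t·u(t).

4

G(s) has one factor of s in the denominator, so the system is type 1.
K_v = lim_{s→0} s·G(s) = K·5 / (2·9·11) = (5/198)·K.
e_ss = 6/K_v = 59.4 ⇒ K_v = 10/99 ⇒ K = (10/99)/(5/198) = 4.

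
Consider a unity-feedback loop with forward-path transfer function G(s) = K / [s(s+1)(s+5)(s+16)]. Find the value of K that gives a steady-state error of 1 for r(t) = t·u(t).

One free integrator in G(s): this is a type 1 system.
K_v = lim_{s→0} s·G(s) = K / (1·5·16) = 0.0125·K.
e_ss = 1/K_v = 1 ⇒ K_v = 1 ⇒ K = 1/0.0125 = 80.

80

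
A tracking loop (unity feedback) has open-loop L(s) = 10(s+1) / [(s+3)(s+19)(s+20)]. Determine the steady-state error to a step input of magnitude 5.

L(s) has no factors of s in the denominator, so the system is type 0.
K_p = lim_{s→0} L(s) = 10·1 / (3·19·20) = 1/114.
e_ss = 5/(1 + K_p) = 5/(115/114) = 114/23.

114/23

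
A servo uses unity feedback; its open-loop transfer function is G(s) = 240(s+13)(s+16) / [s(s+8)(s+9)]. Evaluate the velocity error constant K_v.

2080/3

The open loop has one pole at the origin → type 1 system.
K_v = lim_{s→0} s·G(s) = 240·13·16 / (8·9) = 2080/3.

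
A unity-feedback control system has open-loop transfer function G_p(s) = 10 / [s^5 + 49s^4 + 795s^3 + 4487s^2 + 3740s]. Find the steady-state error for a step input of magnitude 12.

0

The denominator has no term below 3740s — 1 pole at s=0, type 1.
K_p = ∞ for a type-1 system; e_ss to a step is zero.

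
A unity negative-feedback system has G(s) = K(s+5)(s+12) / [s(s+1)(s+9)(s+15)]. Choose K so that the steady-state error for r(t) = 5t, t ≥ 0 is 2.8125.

4

System type = 1 (one pole at s=0).
K_v = lim_{s→0} s·G(s) = K·5·12 / (1·9·15) = (4/9)·K.
e_ss = 5/K_v = 2.8125 ⇒ K_v = 16/9 ⇒ K = (16/9)/(4/9) = 4.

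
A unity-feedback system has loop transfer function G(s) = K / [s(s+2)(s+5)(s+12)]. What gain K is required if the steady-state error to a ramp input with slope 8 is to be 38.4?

25

One free integrator in G(s): this is a type 1 system.
K_v = lim_{s→0} s·G(s) = K / (2·5·12) = (1/120)·K.
e_ss = 8/K_v = 38.4 ⇒ K_v = 5/24 ⇒ K = (5/24)/(1/120) = 25.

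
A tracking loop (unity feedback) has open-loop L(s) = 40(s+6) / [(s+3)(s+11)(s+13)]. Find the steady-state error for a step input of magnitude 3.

The open loop has no poles at the origin → type 0 system.
K_p = lim_{s→0} L(s) = 40·6 / (3·11·13) = 80/143.
e_ss = 3/(1 + K_p) = 3/(223/143) = 429/223.

429/223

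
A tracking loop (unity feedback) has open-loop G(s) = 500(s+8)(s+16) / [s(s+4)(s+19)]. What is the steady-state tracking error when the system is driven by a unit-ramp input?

System type = 1 (one pole at s=0).
K_v = lim_{s→0} s·G(s) = 500·8·16 / (4·19) = 16000/19.
e_ss = 1/K_v = 1/(16000/19) = 19/16000.

19/16000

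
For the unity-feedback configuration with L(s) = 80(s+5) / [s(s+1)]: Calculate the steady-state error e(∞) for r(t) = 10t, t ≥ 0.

0.025

System type = 1 (one pole at s=0).
K_v = lim_{s→0} s·L(s) = 80·5 / (1) = 400.
e_ss = 10/K_v = 10/400 = 0.025.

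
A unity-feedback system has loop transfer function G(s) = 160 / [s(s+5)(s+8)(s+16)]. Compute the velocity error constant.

0.25

The open loop has one pole at the origin → type 1 system.
K_v = lim_{s→0} s·G(s) = 160 / (5·8·16) = 0.25.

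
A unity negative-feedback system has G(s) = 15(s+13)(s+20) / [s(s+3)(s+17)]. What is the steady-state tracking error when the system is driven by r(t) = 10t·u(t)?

The open loop has one pole at the origin → type 1 system.
K_v = lim_{s→0} s·G(s) = 15·13·20 / (3·17) = 1300/17.
e_ss = 10/K_v = 10/(1300/17) = 17/130.

17/130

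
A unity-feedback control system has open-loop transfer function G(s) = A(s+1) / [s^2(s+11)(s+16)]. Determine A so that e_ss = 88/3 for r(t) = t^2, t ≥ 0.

12

System type = 2 (two poles at s=0).
K_a = lim_{s→0} s^2·G(s) = A·1 / (11·16) = (1/176)·A.
e_ss = 2/K_a = 88/3 ⇒ K_a = 3/44 ⇒ A = (3/44)/(1/176) = 12.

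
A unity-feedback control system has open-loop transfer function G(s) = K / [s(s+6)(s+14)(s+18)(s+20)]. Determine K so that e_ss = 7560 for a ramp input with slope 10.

The open loop has one pole at the origin → type 1 system.
K_v = lim_{s→0} s·G(s) = K / (6·14·18·20) = (1/30240)·K.
e_ss = 10/K_v = 7560 ⇒ K_v = 1/756 ⇒ K = (1/756)/(1/30240) = 40.

40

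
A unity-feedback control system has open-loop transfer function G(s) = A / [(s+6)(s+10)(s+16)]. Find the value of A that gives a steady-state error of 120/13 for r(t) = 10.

System type = 0 (no poles at s=0).
K_p = lim_{s→0} G(s) = A / (6·10·16) = (1/960)·A.
e_ss = 10/(1 + K_p) = 120/13 ⇒ 1 + (1/960)·A = 13/12 ⇒ A = 80.

80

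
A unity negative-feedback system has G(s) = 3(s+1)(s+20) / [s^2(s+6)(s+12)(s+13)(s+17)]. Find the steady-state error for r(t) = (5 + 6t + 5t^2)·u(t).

2652

G(s) has two factors of s in the denominator, so the system is type 2. Treating each term separately:
  • 5: tracked with zero error.
  • 6t: tracked with zero error.
  • 5t^2: e_ss = 10/K_a with K_a=5/1326 → 2652.
Total e_ss = 2652.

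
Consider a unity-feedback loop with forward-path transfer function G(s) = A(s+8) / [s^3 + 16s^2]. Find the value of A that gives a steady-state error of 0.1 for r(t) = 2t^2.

The denominator has no term below 16s^2 — 2 poles at s=0, type 2.
K_a = lim_{s→0} s^2·G(s) = A·8 / 16 = 0.5·A.
e_ss = 4/K_a = 0.1 ⇒ K_a = 40 ⇒ A = 40/0.5 = 80.

80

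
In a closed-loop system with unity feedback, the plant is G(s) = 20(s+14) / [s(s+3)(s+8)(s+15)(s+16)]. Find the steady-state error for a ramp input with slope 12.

The open loop has one pole at the origin → type 1 system.
K_v = lim_{s→0} s·G(s) = 20·14 / (3·8·15·16) = 7/144.
e_ss = 12/K_v = 12/(7/144) = 1728/7.

1728/7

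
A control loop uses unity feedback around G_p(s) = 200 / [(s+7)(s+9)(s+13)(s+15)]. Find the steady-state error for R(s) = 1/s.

2457/2497

System type = 0 (no poles at s=0).
K_p = lim_{s→0} G_p(s) = 200 / (7·9·13·15) = 40/2457.
e_ss = 1/(1 + K_p) = 1/(2497/2457) = 2457/2497.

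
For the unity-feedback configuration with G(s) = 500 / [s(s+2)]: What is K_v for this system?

System type = 1 (one pole at s=0).
K_v = lim_{s→0} s·G(s) = 500 / (2) = 250.

250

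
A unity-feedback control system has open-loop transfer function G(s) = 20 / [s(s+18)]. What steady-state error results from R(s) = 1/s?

G(s) has one factor of s in the denominator, so the system is type 1.
A type-1 system has K_p = ∞, so it tracks a step input with zero steady-state error.

0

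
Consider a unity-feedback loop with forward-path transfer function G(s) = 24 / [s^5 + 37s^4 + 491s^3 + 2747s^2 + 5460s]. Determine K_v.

The denominator has no term below 5460s — 1 pole at s=0, type 1.
K_v = lim_{s→0} s·G(s) = 24 / 5460 = 2/455.

2/455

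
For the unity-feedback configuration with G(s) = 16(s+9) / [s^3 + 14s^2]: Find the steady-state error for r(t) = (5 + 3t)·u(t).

The denominator has no term below 14s^2 — 2 poles at s=0, type 2. Taking each input component in turn:
  • 5: tracked with zero error.
  • 3t: tracked with zero error.
Total e_ss = 0.

0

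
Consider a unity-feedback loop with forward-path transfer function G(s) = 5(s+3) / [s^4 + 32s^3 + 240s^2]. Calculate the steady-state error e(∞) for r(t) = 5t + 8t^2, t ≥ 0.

256

Factoring s^2 from the denominator leaves a polynomial with constant term 240, so the system is type 2. Treating each term separately:
  • 5t: tracked with zero error.
  • 8t^2: e_ss = 16/K_a with K_a=0.0625 → 256.
Total e_ss = 256.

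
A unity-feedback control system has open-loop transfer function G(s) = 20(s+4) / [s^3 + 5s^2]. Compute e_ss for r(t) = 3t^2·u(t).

The denominator has no term below 5s^2 — 2 poles at s=0, type 2.
K_a = lim_{s→0} s^2·G(s) = 20·4 / 5 = 16.
r(t) = 3t^2 gives R(s) = 6/s^3.
e_ss = 6/K_a = 6/16 = 0.375.

0.375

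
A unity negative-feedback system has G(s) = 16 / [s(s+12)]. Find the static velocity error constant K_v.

System type = 1 (one pole at s=0).
K_v = lim_{s→0} s·G(s) = 16 / (12) = 4/3.

4/3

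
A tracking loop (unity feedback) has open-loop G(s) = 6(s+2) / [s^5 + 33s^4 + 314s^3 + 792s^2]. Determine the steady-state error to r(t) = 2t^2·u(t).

264

Lowest-order denominator term is 792s^2, so the open loop has 2 poles at the origin → type 2 system.
K_a = lim_{s→0} s^2·G(s) = 6·2 / 792 = 1/66.
r(t) = 2t^2 gives R(s) = 4/s^3.
e_ss = 4/K_a = 4/(1/66) = 264.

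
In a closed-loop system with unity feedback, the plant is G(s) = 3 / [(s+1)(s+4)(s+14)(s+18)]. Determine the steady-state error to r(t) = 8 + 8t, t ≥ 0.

The open loop has no poles at the origin → type 0 system. By superposition:
  • 8: e_ss = 8/(1+K_p) with K_p=1/336 → 2688/337.
  • 8t: a type-0 system cannot track it, e_ss → ∞.
The unbounded component dominates.

infinity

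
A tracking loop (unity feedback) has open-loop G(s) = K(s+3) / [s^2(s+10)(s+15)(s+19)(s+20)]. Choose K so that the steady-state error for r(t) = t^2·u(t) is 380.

100

G(s) has two factors of s in the denominator, so the system is type 2.
K_a = lim_{s→0} s^2·G(s) = K·3 / (10·15·19·20) = (1/19000)·K.
e_ss = 2/K_a = 380 ⇒ K_a = 1/190 ⇒ K = (1/190)/(1/19000) = 100.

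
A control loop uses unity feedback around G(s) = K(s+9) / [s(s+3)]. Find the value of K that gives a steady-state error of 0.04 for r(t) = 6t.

50

One free integrator in G(s): this is a type 1 system.
K_v = lim_{s→0} s·G(s) = K·9 / (3) = 3·K.
e_ss = 6/K_v = 0.04 ⇒ K_v = 150 ⇒ K = 150/3 = 50.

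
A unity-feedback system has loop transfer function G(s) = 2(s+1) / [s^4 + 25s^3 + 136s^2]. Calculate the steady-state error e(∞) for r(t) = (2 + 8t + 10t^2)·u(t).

1360

Factoring s^2 from the denominator leaves a polynomial with constant term 136, so the system is type 2. Taking each input component in turn:
  • 2: tracked with zero error.
  • 8t: tracked with zero error.
  • 10t^2: e_ss = 20/K_a with K_a=1/68 → 1360.
Total e_ss = 1360.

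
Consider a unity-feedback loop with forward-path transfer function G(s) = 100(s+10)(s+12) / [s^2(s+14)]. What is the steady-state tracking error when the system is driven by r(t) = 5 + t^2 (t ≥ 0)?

7/3000

The open loop has two poles at the origin → type 2 system. Taking each input component in turn:
  • 5: tracked with zero error.
  • t^2: e_ss = 2/K_a with K_a=6000/7 → 7/3000.
Total e_ss = 7/3000.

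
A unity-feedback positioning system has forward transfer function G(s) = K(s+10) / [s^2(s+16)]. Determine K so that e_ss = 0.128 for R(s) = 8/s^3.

100

The open loop has two poles at the origin → type 2 system.
K_a = lim_{s→0} s^2·G(s) = K·10 / (16) = 0.625·K.
e_ss = 8/K_a = 0.128 ⇒ K_a = 62.5 ⇒ K = 62.5/0.625 = 100.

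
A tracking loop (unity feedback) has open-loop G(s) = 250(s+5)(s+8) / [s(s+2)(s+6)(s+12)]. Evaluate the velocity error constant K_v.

625/9

G(s) has one factor of s in the denominator, so the system is type 1.
K_v = lim_{s→0} s·G(s) = 250·5·8 / (2·6·12) = 625/9.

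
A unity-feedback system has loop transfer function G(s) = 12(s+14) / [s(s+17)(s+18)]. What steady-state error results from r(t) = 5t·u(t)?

255/28

The open loop has one pole at the origin → type 1 system.
K_v = lim_{s→0} s·G(s) = 12·14 / (17·18) = 28/51.
e_ss = 5/K_v = 5/(28/51) = 255/28.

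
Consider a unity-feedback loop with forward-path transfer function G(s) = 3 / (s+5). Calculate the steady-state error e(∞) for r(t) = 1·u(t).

0.625

System type = 0 (no poles at s=0).
K_p = lim_{s→0} G(s) = 3 / (5) = 0.6.
e_ss = 1/(1 + K_p) = 1/1.6 = 0.625.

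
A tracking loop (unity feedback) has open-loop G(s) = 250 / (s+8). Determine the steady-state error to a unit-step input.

The open loop has no poles at the origin → type 0 system.
K_p = lim_{s→0} G(s) = 250 / (8) = 31.25.
e_ss = 1/(1 + K_p) = 1/32.25 = 4/129.

4/129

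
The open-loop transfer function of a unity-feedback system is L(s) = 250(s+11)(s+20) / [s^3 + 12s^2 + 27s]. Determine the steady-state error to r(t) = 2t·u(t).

Factoring s from the denominator leaves a polynomial with constant term 27, so the system is type 1.
K_v = lim_{s→0} s·L(s) = 250·11·20 / 27 = 55000/27.
e_ss = 2/K_v = 2/(55000/27) = 27/27500.

27/27500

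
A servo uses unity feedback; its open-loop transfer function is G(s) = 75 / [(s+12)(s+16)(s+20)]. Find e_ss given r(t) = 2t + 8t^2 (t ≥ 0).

infinity

G(s) has no factors of s in the denominator, so the system is type 0. By superposition:
  • 2t: a type-0 system cannot track it, e_ss → ∞.
  • 8t^2: a type-0 system cannot track it, e_ss → ∞.
The unbounded component dominates.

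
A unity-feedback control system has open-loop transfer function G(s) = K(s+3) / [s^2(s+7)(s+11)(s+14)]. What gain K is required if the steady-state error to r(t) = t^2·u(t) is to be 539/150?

Two free integrators in G(s): this is a type 2 system.
K_a = lim_{s→0} s^2·G(s) = K·3 / (7·11·14) = (3/1078)·K.
e_ss = 2/K_a = 539/150 ⇒ K_a = 300/539 ⇒ K = (300/539)/(3/1078) = 200.

200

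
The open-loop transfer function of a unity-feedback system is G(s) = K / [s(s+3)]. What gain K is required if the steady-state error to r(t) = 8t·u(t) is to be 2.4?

System type = 1 (one pole at s=0).
K_v = lim_{s→0} s·G(s) = K / (3) = (1/3)·K.
e_ss = 8/K_v = 2.4 ⇒ K_v = 10/3 ⇒ K = (10/3)/(1/3) = 10.

10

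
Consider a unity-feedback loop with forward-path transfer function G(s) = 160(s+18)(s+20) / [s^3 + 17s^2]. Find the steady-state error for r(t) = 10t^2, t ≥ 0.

17/2880

Factoring s^2 from the denominator leaves a polynomial with constant term 17, so the system is type 2.
K_a = lim_{s→0} s^2·G(s) = 160·18·20 / 17 = 57600/17.
r(t) = 10t^2 gives R(s) = 20/s^3.
e_ss = 20/K_a = 20/(57600/17) = 17/2880.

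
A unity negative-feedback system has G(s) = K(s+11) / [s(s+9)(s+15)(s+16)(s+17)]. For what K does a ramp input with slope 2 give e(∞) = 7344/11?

10

G(s) has one factor of s in the denominator, so the system is type 1.
K_v = lim_{s→0} s·G(s) = K·11 / (9·15·16·17) = (11/36720)·K.
e_ss = 2/K_v = 7344/11 ⇒ K_v = 11/3672 ⇒ K = (11/3672)/(11/36720) = 10.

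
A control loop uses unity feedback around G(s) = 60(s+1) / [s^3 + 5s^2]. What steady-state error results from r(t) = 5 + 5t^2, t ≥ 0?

5/6

Lowest-order denominator term is 5s^2, so the open loop has 2 poles at the origin → type 2 system. Treating each term separately:
  • 5: tracked with zero error.
  • 5t^2: e_ss = 10/K_a with K_a=12 → 5/6.
Total e_ss = 5/6.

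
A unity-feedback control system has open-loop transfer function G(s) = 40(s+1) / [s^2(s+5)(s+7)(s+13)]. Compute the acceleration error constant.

8/91

The open loop has two poles at the origin → type 2 system.
K_a = lim_{s→0} s^2·G(s) = 40·1 / (5·7·13) = 8/91.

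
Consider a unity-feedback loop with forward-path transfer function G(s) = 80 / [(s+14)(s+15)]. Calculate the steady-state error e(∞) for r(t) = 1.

21/29

No free integrators in G(s): this is a type 0 system.
K_p = lim_{s→0} G(s) = 80 / (14·15) = 8/21.
e_ss = 1/(1 + K_p) = 1/(29/21) = 21/29.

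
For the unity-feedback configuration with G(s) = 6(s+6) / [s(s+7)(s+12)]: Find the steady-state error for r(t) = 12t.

System type = 1 (one pole at s=0).
K_v = lim_{s→0} s·G(s) = 6·6 / (7·12) = 3/7.
e_ss = 12/K_v = 12/(3/7) = 28.

28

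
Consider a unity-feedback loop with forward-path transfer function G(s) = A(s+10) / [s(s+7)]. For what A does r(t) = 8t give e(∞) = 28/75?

One free integrator in G(s): this is a type 1 system.
K_v = lim_{s→0} s·G(s) = A·10 / (7) = (10/7)·A.
e_ss = 8/K_v = 28/75 ⇒ K_v = 150/7 ⇒ A = (150/7)/(10/7) = 15.

15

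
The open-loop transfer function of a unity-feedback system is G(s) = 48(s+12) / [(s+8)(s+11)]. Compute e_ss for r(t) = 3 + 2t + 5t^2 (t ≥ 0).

infinity

No free integrators in G(s): this is a type 0 system. By superposition:
  • 3: e_ss = 3/(1+K_p) with K_p=72/11 → 33/83.
  • 2t: a type-0 system cannot track it, e_ss → ∞.
  • 5t^2: a type-0 system cannot track it, e_ss → ∞.
The unbounded component dominates.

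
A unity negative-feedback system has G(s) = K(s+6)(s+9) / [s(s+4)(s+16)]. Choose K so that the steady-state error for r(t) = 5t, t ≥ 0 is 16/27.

G(s) has one factor of s in the denominator, so the system is type 1.
K_v = lim_{s→0} s·G(s) = K·6·9 / (4·16) = (27/32)·K.
e_ss = 5/K_v = 16/27 ⇒ K_v = 8.4375 ⇒ K = 8.4375/(27/32) = 10.

10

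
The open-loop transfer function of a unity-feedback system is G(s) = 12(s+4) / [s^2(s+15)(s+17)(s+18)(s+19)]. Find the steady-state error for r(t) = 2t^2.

7267.5

Two free integrators in G(s): this is a type 2 system.
K_a = lim_{s→0} s^2·G(s) = 12·4 / (15·17·18·19) = 8/14535.
r(t) = 2t^2 gives R(s) = 4/s^3.
e_ss = 4/K_a = 4/(8/14535) = 7267.5.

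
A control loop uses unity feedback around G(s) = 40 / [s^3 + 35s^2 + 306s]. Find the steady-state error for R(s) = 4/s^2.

30.6

Lowest-order denominator term is 306s, so the open loop has 1 pole at the origin → type 1 system.
K_v = lim_{s→0} s·G(s) = 40 / 306 = 20/153.
e_ss = 4/K_v = 4/(20/153) = 30.6.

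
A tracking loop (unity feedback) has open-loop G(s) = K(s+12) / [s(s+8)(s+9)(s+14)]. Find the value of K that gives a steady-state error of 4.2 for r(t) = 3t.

System type = 1 (one pole at s=0).
K_v = lim_{s→0} s·G(s) = K·12 / (8·9·14) = (1/84)·K.
e_ss = 3/K_v = 4.2 ⇒ K_v = 5/7 ⇒ K = (5/7)/(1/84) = 60.

60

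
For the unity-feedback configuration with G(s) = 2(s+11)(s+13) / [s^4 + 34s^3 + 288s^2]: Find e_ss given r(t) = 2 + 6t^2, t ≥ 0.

1728/143

Lowest-order denominator term is 288s^2, so the open loop has 2 poles at the origin → type 2 system. Taking each input component in turn:
  • 2: tracked with zero error.
  • 6t^2: e_ss = 12/K_a with K_a=143/144 → 1728/143.
Total e_ss = 1728/143.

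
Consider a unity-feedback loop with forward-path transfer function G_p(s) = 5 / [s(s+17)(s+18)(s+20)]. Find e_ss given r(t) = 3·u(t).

The open loop has one pole at the origin → type 1 system.
K_p = ∞ for a type-1 system; e_ss to a step is zero.

0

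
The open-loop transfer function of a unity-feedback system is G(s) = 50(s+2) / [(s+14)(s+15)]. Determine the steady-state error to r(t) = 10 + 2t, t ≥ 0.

G(s) has no factors of s in the denominator, so the system is type 0. By superposition:
  • 10: e_ss = 10/(1+K_p) with K_p=10/21 → 210/31.
  • 2t: a type-0 system cannot track it, e_ss → ∞.
The unbounded component dominates.

infinity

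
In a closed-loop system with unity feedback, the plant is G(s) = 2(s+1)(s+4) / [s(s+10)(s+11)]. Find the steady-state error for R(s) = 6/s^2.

82.5

One free integrator in G(s): this is a type 1 system.
K_v = lim_{s→0} s·G(s) = 2·1·4 / (10·11) = 4/55.
e_ss = 6/K_v = 6/(4/55) = 82.5.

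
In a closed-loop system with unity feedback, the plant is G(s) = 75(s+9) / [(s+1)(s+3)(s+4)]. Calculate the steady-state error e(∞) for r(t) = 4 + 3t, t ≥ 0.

The open loop has no poles at the origin → type 0 system. Taking each input component in turn:
  • 4: e_ss = 4/(1+K_p) with K_p=56.25 → 16/229.
  • 3t: a type-0 system cannot track it, e_ss → ∞.
The unbounded component dominates.

infinity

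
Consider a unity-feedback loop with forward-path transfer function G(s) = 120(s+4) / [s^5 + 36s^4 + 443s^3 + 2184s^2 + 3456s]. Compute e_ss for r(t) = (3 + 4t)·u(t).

28.8

The denominator has no term below 3456s — 1 pole at s=0, type 1. Taking each input component in turn:
  • 3: tracked with zero error.
  • 4t: e_ss = 4/K_v with K_v=5/36 → 28.8.
Total e_ss = 28.8.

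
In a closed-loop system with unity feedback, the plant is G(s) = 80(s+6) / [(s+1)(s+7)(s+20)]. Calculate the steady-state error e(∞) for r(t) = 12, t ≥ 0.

The open loop has no poles at the origin → type 0 system.
K_p = lim_{s→0} G(s) = 80·6 / (1·7·20) = 24/7.
e_ss = 12/(1 + K_p) = 12/(31/7) = 84/31.

84/31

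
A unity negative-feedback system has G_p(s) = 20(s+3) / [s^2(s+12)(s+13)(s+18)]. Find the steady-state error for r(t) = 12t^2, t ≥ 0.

G_p(s) has two factors of s in the denominator, so the system is type 2.
K_a = lim_{s→0} s^2·G_p(s) = 20·3 / (12·13·18) = 5/234.
r(t) = 12t^2 gives R(s) = 24/s^3.
e_ss = 24/K_a = 24/(5/234) = 1123.2.

1123.2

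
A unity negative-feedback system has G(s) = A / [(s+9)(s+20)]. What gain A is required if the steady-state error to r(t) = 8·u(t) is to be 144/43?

The open loop has no poles at the origin → type 0 system.
K_p = lim_{s→0} G(s) = A / (9·20) = (1/180)·A.
e_ss = 8/(1 + K_p) = 144/43 ⇒ 1 + (1/180)·A = 43/18 ⇒ A = 250.

250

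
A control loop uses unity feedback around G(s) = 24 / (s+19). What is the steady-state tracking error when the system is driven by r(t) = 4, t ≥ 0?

G(s) has no factors of s in the denominator, so the system is type 0.
K_p = lim_{s→0} G(s) = 24 / (19) = 24/19.
e_ss = 4/(1 + K_p) = 4/(43/19) = 76/43.

76/43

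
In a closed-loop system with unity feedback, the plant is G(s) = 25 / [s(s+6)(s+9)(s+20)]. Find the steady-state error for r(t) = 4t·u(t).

G(s) has one factor of s in the denominator, so the system is type 1.
K_v = lim_{s→0} s·G(s) = 25 / (6·9·20) = 5/216.
e_ss = 4/K_v = 4/(5/216) = 172.8.

172.8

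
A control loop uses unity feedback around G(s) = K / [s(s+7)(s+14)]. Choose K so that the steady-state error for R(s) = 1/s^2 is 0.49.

200

The open loop has one pole at the origin → type 1 system.
K_v = lim_{s→0} s·G(s) = K / (7·14) = (1/98)·K.
e_ss = 1/K_v = 0.49 ⇒ K_v = 100/49 ⇒ K = (100/49)/(1/98) = 200.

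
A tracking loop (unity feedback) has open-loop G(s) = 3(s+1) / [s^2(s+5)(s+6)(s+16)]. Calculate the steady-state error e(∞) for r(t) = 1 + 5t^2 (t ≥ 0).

1600

The open loop has two poles at the origin → type 2 system. By superposition:
  • 1: tracked with zero error.
  • 5t^2: e_ss = 10/K_a with K_a=1/160 → 1600.
Total e_ss = 1600.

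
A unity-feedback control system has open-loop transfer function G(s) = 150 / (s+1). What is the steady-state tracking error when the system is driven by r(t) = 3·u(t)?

3/151

The open loop has no poles at the origin → type 0 system.
K_p = lim_{s→0} G(s) = 150 / (1) = 150.
e_ss = 3/(1 + K_p) = 3/151.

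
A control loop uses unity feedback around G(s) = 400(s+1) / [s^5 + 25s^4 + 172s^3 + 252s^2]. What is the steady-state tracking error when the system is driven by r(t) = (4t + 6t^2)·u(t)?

Lowest-order denominator term is 252s^2, so the open loop has 2 poles at the origin → type 2 system. By superposition:
  • 4t: tracked with zero error.
  • 6t^2: e_ss = 12/K_a with K_a=100/63 → 7.56.
Total e_ss = 7.56.

7.56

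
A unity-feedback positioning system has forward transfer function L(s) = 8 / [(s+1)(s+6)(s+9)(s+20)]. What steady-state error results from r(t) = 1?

L(s) has no factors of s in the denominator, so the system is type 0.
K_p = lim_{s→0} L(s) = 8 / (1·6·9·20) = 1/135.
e_ss = 1/(1 + K_p) = 1/(136/135) = 135/136.

135/136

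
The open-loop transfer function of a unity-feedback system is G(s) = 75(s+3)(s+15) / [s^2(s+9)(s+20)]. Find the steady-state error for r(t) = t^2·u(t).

Two free integrators in G(s): this is a type 2 system.
K_a = lim_{s→0} s^2·G(s) = 75·3·15 / (9·20) = 18.75.
r(t) = t^2 gives R(s) = 2/s^3.
e_ss = 2/K_a = 2/18.75 = 8/75.

8/75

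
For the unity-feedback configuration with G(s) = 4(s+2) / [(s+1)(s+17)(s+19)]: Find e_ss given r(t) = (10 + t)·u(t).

The open loop has no poles at the origin → type 0 system. By superposition:
  • 10: e_ss = 10/(1+K_p) with K_p=8/323 → 3230/331.
  • t: a type-0 system cannot track it, e_ss → ∞.
The unbounded component dominates.

infinity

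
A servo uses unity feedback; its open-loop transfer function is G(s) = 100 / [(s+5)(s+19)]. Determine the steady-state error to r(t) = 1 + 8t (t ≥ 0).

infinity

No free integrators in G(s): this is a type 0 system. Treating each term separately:
  • 1: e_ss = 1/(1+K_p) with K_p=20/19 → 19/39.
  • 8t: a type-0 system cannot track it, e_ss → ∞.
The unbounded component dominates.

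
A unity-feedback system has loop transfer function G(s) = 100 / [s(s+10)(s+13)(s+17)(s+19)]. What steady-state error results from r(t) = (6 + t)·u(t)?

419.9

One free integrator in G(s): this is a type 1 system. By superposition:
  • 6: tracked with zero error.
  • t: e_ss = 1/K_v with K_v=10/4199 → 419.9.
Total e_ss = 419.9.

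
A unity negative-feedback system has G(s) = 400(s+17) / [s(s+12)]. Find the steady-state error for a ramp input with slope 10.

3/170

The open loop has one pole at the origin → type 1 system.
K_v = lim_{s→0} s·G(s) = 400·17 / (12) = 1700/3.
e_ss = 10/K_v = 10/(1700/3) = 3/170.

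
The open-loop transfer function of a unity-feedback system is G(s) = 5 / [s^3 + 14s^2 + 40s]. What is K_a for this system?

Lowest-order denominator term is 40s, so the open loop has 1 pole at the origin → type 1 system.
K_a = lim_{s→0} s^2·G(s) = 0 (the extra factor of s kills the finite limit).

0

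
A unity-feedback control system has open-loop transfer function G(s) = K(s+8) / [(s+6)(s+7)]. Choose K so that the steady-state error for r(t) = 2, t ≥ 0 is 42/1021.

250

G(s) has no factors of s in the denominator, so the system is type 0.
K_p = lim_{s→0} G(s) = K·8 / (6·7) = (4/21)·K.
e_ss = 2/(1 + K_p) = 42/1021 ⇒ 1 + (4/21)·K = 1021/21 ⇒ K = 250.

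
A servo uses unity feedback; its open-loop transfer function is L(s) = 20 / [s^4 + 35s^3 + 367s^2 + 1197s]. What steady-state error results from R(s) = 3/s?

0

The denominator has no term below 1197s — 1 pole at s=0, type 1.
A type-1 system has K_p = ∞, so it tracks a step input with zero steady-state error.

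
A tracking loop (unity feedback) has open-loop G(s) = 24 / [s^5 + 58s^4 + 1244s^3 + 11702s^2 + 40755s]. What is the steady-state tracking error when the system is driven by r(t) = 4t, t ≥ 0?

Lowest-order denominator term is 40755s, so the open loop has 1 pole at the origin → type 1 system.
K_v = lim_{s→0} s·G(s) = 24 / 40755 = 8/13585.
e_ss = 4/K_v = 4/(8/13585) = 6792.5.

6792.5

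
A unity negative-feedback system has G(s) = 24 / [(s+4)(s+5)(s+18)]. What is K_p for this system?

1/15

The open loop has no poles at the origin → type 0 system.
K_p = lim_{s→0} G(s) = 24 / (4·5·18) = 1/15.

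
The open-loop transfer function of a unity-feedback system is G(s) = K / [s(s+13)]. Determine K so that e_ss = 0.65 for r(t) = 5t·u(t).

100

G(s) has one factor of s in the denominator, so the system is type 1.
K_v = lim_{s→0} s·G(s) = K / (13) = (1/13)·K.
e_ss = 5/K_v = 0.65 ⇒ K_v = 100/13 ⇒ K = (100/13)/(1/13) = 100.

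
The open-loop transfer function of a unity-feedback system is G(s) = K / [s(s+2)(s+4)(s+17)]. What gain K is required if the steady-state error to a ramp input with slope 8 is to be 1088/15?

15

The open loop has one pole at the origin → type 1 system.
K_v = lim_{s→0} s·G(s) = K / (2·4·17) = (1/136)·K.
e_ss = 8/K_v = 1088/15 ⇒ K_v = 15/136 ⇒ K = (15/136)/(1/136) = 15.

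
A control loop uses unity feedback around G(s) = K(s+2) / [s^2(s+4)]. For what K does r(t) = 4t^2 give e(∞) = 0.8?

20

Two free integrators in G(s): this is a type 2 system.
K_a = lim_{s→0} s^2·G(s) = K·2 / (4) = 0.5·K.
e_ss = 8/K_a = 0.8 ⇒ K_a = 10 ⇒ K = 10/0.5 = 20.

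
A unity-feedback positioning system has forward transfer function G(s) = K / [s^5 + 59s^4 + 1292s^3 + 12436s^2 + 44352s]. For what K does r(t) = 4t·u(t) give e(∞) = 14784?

Factoring s from the denominator leaves a polynomial with constant term 44352, so the system is type 1.
K_v = lim_{s→0} s·G(s) = K / 44352 = (1/44352)·K.
e_ss = 4/K_v = 14784 ⇒ K_v = 1/3696 ⇒ K = (1/3696)/(1/44352) = 12.

12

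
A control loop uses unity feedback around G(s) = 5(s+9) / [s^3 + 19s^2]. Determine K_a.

45/19

Lowest-order denominator term is 19s^2, so the open loop has 2 poles at the origin → type 2 system.
K_a = lim_{s→0} s^2·G(s) = 5·9 / 19 = 45/19.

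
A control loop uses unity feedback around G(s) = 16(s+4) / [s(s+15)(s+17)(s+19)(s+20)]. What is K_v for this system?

16/24225

The open loop has one pole at the origin → type 1 system.
K_v = lim_{s→0} s·G(s) = 16·4 / (15·17·19·20) = 16/24225.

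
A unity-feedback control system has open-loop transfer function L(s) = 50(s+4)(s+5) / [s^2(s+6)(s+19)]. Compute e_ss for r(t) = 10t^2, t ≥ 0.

L(s) has two factors of s in the denominator, so the system is type 2.
K_a = lim_{s→0} s^2·L(s) = 50·4·5 / (6·19) = 500/57.
r(t) = 10t^2 gives R(s) = 20/s^3.
e_ss = 20/K_a = 20/(500/57) = 2.28.

2.28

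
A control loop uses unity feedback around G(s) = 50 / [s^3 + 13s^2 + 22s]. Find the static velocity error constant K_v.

Lowest-order denominator term is 22s, so the open loop has 1 pole at the origin → type 1 system.
K_v = lim_{s→0} s·G(s) = 50 / 22 = 25/11.

25/11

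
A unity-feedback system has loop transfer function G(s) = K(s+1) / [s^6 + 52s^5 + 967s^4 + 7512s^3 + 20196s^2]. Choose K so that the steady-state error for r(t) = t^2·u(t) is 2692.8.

15

Lowest-order denominator term is 20196s^2, so the open loop has 2 poles at the origin → type 2 system.
K_a = lim_{s→0} s^2·G(s) = K·1 / 20196 = (1/20196)·K.
e_ss = 2/K_a = 2692.8 ⇒ K_a = 5/6732 ⇒ K = (5/6732)/(1/20196) = 15.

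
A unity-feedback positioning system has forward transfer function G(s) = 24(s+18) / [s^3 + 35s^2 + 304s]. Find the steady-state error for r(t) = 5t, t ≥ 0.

95/27

The denominator has no term below 304s — 1 pole at s=0, type 1.
K_v = lim_{s→0} s·G(s) = 24·18 / 304 = 27/19.
e_ss = 5/K_v = 5/(27/19) = 95/27.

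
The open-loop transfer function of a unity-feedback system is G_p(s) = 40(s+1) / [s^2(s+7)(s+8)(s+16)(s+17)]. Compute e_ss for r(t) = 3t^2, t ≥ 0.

2284.8

Two free integrators in G_p(s): this is a type 2 system.
K_a = lim_{s→0} s^2·G_p(s) = 40·1 / (7·8·16·17) = 5/1904.
r(t) = 3t^2 gives R(s) = 6/s^3.
e_ss = 6/K_a = 6/(5/1904) = 2284.8.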